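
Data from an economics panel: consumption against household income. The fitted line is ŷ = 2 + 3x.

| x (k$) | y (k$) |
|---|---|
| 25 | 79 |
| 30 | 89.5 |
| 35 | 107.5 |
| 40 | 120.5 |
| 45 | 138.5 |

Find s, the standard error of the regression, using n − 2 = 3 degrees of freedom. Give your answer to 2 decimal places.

s = 2.24

x=25: ŷ = 2 + 3·25 = 77; e = 79 − 77 = 2
x=30: ŷ = 2 + 3·30 = 92; e = 89.5 − 92 = -2.5
x=35: ŷ = 2 + 3·35 = 107; e = 107.5 − 107 = 0.5
x=40: ŷ = 2 + 3·40 = 122; e = 120.5 − 122 = -1.5
x=45: ŷ = 2 + 3·45 = 137; e = 138.5 − 137 = 1.5
SSE = 4 + 6.25 + 0.25 + 2.25 + 2.25 = 15
s = √(15/3) = √5 ≈ 2.24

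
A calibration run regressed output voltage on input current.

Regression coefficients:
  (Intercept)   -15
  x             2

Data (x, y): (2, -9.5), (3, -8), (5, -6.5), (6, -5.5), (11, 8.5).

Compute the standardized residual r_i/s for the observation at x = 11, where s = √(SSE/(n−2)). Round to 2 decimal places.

0.69

x=2: ŷ = -15 + 2·2 = -11; r = -9.5 − (-11) = 1.5
x=3: ŷ = -15 + 2·3 = -9; r = -8 − (-9) = 1
x=5: ŷ = -15 + 2·5 = -5; r = -6.5 − (-5) = -1.5
x=6: ŷ = -15 + 2·6 = -3; r = -5.5 − (-3) = -2.5
x=11: ŷ = -15 + 2·11 = 7; r = 8.5 − 7 = 1.5
SSE = 2.25 + 1 + 2.25 + 6.25 + 2.25 = 14
s = √(14/3) = 2.16025
r/s = 1.5 / 2.16025 = 0.69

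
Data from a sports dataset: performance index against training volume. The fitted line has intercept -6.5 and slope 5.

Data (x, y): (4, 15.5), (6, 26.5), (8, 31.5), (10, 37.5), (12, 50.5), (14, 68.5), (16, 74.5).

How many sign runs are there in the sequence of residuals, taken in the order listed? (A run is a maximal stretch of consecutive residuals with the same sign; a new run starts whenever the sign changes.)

3 runs

x=4: ŷ = -6.5 + 5·4 = 13.5; e = 15.5 − 13.5 = 2
x=6: ŷ = -6.5 + 5·6 = 23.5; e = 26.5 − 23.5 = 3
x=8: ŷ = -6.5 + 5·8 = 33.5; e = 31.5 − 33.5 = -2
x=10: ŷ = -6.5 + 5·10 = 43.5; e = 37.5 − 43.5 = -6
x=12: ŷ = -6.5 + 5·12 = 53.5; e = 50.5 − 53.5 = -3
x=14: ŷ = -6.5 + 5·14 = 63.5; e = 68.5 − 63.5 = 5
x=16: ŷ = -6.5 + 5·16 = 73.5; e = 74.5 − 73.5 = 1
Signs: + + − − − + +
Runs: +×2, −×3, +×2 → 3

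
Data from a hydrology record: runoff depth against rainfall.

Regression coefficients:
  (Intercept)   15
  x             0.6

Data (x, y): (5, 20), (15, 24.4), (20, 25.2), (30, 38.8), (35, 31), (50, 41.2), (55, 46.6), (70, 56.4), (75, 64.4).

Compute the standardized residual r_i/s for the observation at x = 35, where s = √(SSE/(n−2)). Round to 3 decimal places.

x=5: ŷ = 15 + 0.6·5 = 18; r = 20 − 18 = 2
x=15: ŷ = 15 + 0.6·15 = 24; r = 24.4 − 24 = 0.4
x=20: ŷ = 15 + 0.6·20 = 27; r = 25.2 − 27 = -1.8
x=30: ŷ = 15 + 0.6·30 = 33; r = 38.8 − 33 = 5.8
x=35: ŷ = 15 + 0.6·35 = 36; r = 31 − 36 = -5
x=50: ŷ = 15 + 0.6·50 = 45; r = 41.2 − 45 = -3.8
x=55: ŷ = 15 + 0.6·55 = 48; r = 46.6 − 48 = -1.4
x=70: ŷ = 15 + 0.6·70 = 57; r = 56.4 − 57 = -0.6
x=75: ŷ = 15 + 0.6·75 = 60; r = 64.4 − 60 = 4.4
SSE = 4 + 0.16 + 3.24 + 33.64 + 25 + 14.44 + 1.96 + 0.36 + 19.36 = 102.16
s = √(102.16/7) = 3.82025
r/s = -5 / 3.82025 = -1.309

-1.309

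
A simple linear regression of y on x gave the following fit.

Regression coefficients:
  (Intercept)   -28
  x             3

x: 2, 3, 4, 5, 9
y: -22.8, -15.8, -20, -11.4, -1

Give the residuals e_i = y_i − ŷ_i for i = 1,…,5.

-0.8, 3.2, -4, 1.6, 0

x=2: ŷ = -28 + 3·2 = -22; e = -22.8 − (-22) = -0.8
x=3: ŷ = -28 + 3·3 = -19; e = -15.8 − (-19) = 3.2
x=4: ŷ = -28 + 3·4 = -16; e = -20 − (-16) = -4
x=5: ŷ = -28 + 3·5 = -13; e = -11.4 − (-13) = 1.6
x=9: ŷ = -28 + 3·9 = -1; e = -1 − (-1) = 0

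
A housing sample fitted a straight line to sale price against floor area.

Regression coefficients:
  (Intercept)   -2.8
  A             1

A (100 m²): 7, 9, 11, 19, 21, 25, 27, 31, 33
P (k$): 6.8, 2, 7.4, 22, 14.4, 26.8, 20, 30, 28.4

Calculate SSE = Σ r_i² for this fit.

SSE = 118.4

A=7: ŷ = -2.8 + 7 = 4.2; r = 6.8 − 4.2 = 2.6
A=9: ŷ = -2.8 + 9 = 6.2; r = 2 − 6.2 = -4.2
A=11: ŷ = -2.8 + 11 = 8.2; r = 7.4 − 8.2 = -0.8
A=19: ŷ = -2.8 + 19 = 16.2; r = 22 − 16.2 = 5.8
A=21: ŷ = -2.8 + 21 = 18.2; r = 14.4 − 18.2 = -3.8
A=25: ŷ = -2.8 + 25 = 22.2; r = 26.8 − 22.2 = 4.6
A=27: ŷ = -2.8 + 27 = 24.2; r = 20 − 24.2 = -4.2
A=31: ŷ = -2.8 + 31 = 28.2; r = 30 − 28.2 = 1.8
A=33: ŷ = -2.8 + 33 = 30.2; r = 28.4 − 30.2 = -1.8
SSE = 6.76 + 17.64 + 0.64 + 33.64 + 14.44 + 21.16 + 17.64 + 3.24 + 3.24 = 118.4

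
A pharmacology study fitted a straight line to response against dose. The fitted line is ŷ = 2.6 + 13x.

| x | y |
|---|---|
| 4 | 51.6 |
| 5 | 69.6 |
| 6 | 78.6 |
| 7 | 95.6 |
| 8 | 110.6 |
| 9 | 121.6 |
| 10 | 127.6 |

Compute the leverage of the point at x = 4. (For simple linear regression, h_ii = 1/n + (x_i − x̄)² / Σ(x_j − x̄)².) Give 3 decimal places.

x̄ = (4 + 5 + 6 + 7 + 8 + 9 + 10)/7 = 7
Σ(x − x̄)² = 9 + 4 + 1 + 0 + 1 + 4 + 9 = 28
h = 1/7 + (-3)²/28 = 0.142857 + 0.321429 = 0.464

h = 0.464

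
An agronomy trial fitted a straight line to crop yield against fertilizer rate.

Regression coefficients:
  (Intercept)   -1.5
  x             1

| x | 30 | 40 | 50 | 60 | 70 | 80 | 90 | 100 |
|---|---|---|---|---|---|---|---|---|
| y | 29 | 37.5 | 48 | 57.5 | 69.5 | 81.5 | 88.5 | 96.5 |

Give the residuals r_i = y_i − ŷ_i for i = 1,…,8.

0.5, -1, -0.5, -1, 1, 3, 0, -2

x=30: ŷ = -1.5 + 30 = 28.5; r = 29 − 28.5 = 0.5
x=40: ŷ = -1.5 + 40 = 38.5; r = 37.5 − 38.5 = -1
x=50: ŷ = -1.5 + 50 = 48.5; r = 48 − 48.5 = -0.5
x=60: ŷ = -1.5 + 60 = 58.5; r = 57.5 − 58.5 = -1
x=70: ŷ = -1.5 + 70 = 68.5; r = 69.5 − 68.5 = 1
x=80: ŷ = -1.5 + 80 = 78.5; r = 81.5 − 78.5 = 3
x=90: ŷ = -1.5 + 90 = 88.5; r = 88.5 − 88.5 = 0
x=100: ŷ = -1.5 + 100 = 98.5; r = 96.5 − 98.5 = -2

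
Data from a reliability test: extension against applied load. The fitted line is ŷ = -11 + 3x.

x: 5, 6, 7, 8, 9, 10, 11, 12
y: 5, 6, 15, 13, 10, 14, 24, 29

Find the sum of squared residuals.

x=5: ŷ = -11 + 3·5 = 4; e = 5 − 4 = 1
x=6: ŷ = -11 + 3·6 = 7; e = 6 − 7 = -1
x=7: ŷ = -11 + 3·7 = 10; e = 15 − 10 = 5
x=8: ŷ = -11 + 3·8 = 13; e = 13 − 13 = 0
x=9: ŷ = -11 + 3·9 = 16; e = 10 − 16 = -6
x=10: ŷ = -11 + 3·10 = 19; e = 14 − 19 = -5
x=11: ŷ = -11 + 3·11 = 22; e = 24 − 22 = 2
x=12: ŷ = -11 + 3·12 = 25; e = 29 − 25 = 4
SSE = 1 + 1 + 25 + 0 + 36 + 25 + 4 + 16 = 108

SSE = 108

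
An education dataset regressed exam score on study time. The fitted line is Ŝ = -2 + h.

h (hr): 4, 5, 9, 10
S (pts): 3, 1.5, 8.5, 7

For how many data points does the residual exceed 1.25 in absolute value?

2

h=4: Ŝ = -2 + 4 = 2; r = 3 − 2 = 1
h=5: Ŝ = -2 + 5 = 3; r = 1.5 − 3 = -1.5
h=9: Ŝ = -2 + 9 = 7; r = 8.5 − 7 = 1.5
h=10: Ŝ = -2 + 10 = 8; r = 7 − 8 = -1
|r| > 1.25: h=5 (|r|=1.5), h=9 (|r|=1.5) → 2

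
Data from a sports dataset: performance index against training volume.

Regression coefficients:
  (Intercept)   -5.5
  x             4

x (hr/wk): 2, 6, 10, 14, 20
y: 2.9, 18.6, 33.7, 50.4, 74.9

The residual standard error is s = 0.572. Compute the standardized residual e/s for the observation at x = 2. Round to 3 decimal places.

0.699

ŷ = -5.5 + 4·2 = 2.5
e = 2.9 − 2.5 = 0.4
e/s = 0.4 / 0.572 = 0.699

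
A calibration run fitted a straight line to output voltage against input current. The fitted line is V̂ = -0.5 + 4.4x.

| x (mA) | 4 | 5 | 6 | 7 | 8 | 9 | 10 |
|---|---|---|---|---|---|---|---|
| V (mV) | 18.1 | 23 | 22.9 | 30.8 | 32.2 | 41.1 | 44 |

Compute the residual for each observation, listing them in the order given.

x=4: V̂ = -0.5 + 4.4·4 = 17.1; r = 18.1 − 17.1 = 1
x=5: V̂ = -0.5 + 4.4·5 = 21.5; r = 23 − 21.5 = 1.5
x=6: V̂ = -0.5 + 4.4·6 = 25.9; r = 22.9 − 25.9 = -3
x=7: V̂ = -0.5 + 4.4·7 = 30.3; r = 30.8 − 30.3 = 0.5
x=8: V̂ = -0.5 + 4.4·8 = 34.7; r = 32.2 − 34.7 = -2.5
x=9: V̂ = -0.5 + 4.4·9 = 39.1; r = 41.1 − 39.1 = 2
x=10: V̂ = -0.5 + 4.4·10 = 43.5; r = 44 − 43.5 = 0.5

1, 1.5, -3, 0.5, -2.5, 2, 0.5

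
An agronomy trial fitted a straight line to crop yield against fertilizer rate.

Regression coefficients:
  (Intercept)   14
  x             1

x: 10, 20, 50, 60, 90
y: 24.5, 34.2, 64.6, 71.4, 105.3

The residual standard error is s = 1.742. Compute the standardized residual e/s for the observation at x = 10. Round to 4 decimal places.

ŷ = 14 + 10 = 24
e = 24.5 − 24 = 0.5
e/s = 0.5 / 1.742 = 0.2870

0.2870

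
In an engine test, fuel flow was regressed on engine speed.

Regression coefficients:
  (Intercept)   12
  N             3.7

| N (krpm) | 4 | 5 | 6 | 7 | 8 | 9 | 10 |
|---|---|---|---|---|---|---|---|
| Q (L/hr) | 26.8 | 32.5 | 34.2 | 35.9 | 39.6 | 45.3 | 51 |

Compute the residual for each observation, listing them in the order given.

0, 2, 0, -2, -2, 0, 2

N=4: ŷ = 12 + 3.7·4 = 26.8; e = 26.8 − 26.8 = 0
N=5: ŷ = 12 + 3.7·5 = 30.5; e = 32.5 − 30.5 = 2
N=6: ŷ = 12 + 3.7·6 = 34.2; e = 34.2 − 34.2 = 0
N=7: ŷ = 12 + 3.7·7 = 37.9; e = 35.9 − 37.9 = -2
N=8: ŷ = 12 + 3.7·8 = 41.6; e = 39.6 − 41.6 = -2
N=9: ŷ = 12 + 3.7·9 = 45.3; e = 45.3 − 45.3 = 0
N=10: ŷ = 12 + 3.7·10 = 49; e = 51 − 49 = 2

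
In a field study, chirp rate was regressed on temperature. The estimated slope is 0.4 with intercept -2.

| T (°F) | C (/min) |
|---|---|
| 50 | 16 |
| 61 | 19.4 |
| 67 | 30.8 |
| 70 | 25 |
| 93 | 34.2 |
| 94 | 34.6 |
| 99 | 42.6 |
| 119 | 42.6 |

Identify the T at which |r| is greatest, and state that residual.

T = 67, r = 6

T=50: ŷ = -2 + 0.4·50 = 18; r = 16 − 18 = -2
T=61: ŷ = -2 + 0.4·61 = 22.4; r = 19.4 − 22.4 = -3
T=67: ŷ = -2 + 0.4·67 = 24.8; r = 30.8 − 24.8 = 6
T=70: ŷ = -2 + 0.4·70 = 26; r = 25 − 26 = -1
T=93: ŷ = -2 + 0.4·93 = 35.2; r = 34.2 − 35.2 = -1
T=94: ŷ = -2 + 0.4·94 = 35.6; r = 34.6 − 35.6 = -1
T=99: ŷ = -2 + 0.4·99 = 37.6; r = 42.6 − 37.6 = 5
T=119: ŷ = -2 + 0.4·119 = 45.6; r = 42.6 − 45.6 = -3
Largest |r| is 6 at T = 67, residual 6.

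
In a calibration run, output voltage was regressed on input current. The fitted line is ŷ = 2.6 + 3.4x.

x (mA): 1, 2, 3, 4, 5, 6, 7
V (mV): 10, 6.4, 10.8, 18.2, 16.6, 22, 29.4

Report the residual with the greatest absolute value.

r = 4

x=1: ŷ = 2.6 + 3.4·1 = 6; r = 10 − 6 = 4
x=2: ŷ = 2.6 + 3.4·2 = 9.4; r = 6.4 − 9.4 = -3
x=3: ŷ = 2.6 + 3.4·3 = 12.8; r = 10.8 − 12.8 = -2
x=4: ŷ = 2.6 + 3.4·4 = 16.2; r = 18.2 − 16.2 = 2
x=5: ŷ = 2.6 + 3.4·5 = 19.6; r = 16.6 − 19.6 = -3
x=6: ŷ = 2.6 + 3.4·6 = 23; r = 22 − 23 = -1
x=7: ŷ = 2.6 + 3.4·7 = 26.4; r = 29.4 − 26.4 = 3
Largest |r| is 4 at x = 1, residual 4.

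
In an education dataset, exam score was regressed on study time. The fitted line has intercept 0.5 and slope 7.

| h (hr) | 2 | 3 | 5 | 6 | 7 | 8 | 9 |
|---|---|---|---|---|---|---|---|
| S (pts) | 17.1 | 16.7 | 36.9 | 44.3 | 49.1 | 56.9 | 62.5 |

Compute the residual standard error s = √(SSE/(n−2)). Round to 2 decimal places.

h=2: Ŝ = 0.5 + 7·2 = 14.5; e = 17.1 − 14.5 = 2.6
h=3: Ŝ = 0.5 + 7·3 = 21.5; e = 16.7 − 21.5 = -4.8
h=5: Ŝ = 0.5 + 7·5 = 35.5; e = 36.9 − 35.5 = 1.4
h=6: Ŝ = 0.5 + 7·6 = 42.5; e = 44.3 − 42.5 = 1.8
h=7: Ŝ = 0.5 + 7·7 = 49.5; e = 49.1 − 49.5 = -0.4
h=8: Ŝ = 0.5 + 7·8 = 56.5; e = 56.9 − 56.5 = 0.4
h=9: Ŝ = 0.5 + 7·9 = 63.5; e = 62.5 − 63.5 = -1
SSE = 6.76 + 23.04 + 1.96 + 3.24 + 0.16 + 0.16 + 1 = 36.32
s = √(36.32/5) = √7.264 ≈ 2.70

s = 2.70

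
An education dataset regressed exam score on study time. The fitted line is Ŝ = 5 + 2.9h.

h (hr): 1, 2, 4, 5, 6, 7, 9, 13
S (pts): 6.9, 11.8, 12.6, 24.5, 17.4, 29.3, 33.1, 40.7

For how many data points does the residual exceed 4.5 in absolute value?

2

h=1: Ŝ = 5 + 2.9·1 = 7.9; e = 6.9 − 7.9 = -1
h=2: Ŝ = 5 + 2.9·2 = 10.8; e = 11.8 − 10.8 = 1
h=4: Ŝ = 5 + 2.9·4 = 16.6; e = 12.6 − 16.6 = -4
h=5: Ŝ = 5 + 2.9·5 = 19.5; e = 24.5 − 19.5 = 5
h=6: Ŝ = 5 + 2.9·6 = 22.4; e = 17.4 − 22.4 = -5
h=7: Ŝ = 5 + 2.9·7 = 25.3; e = 29.3 − 25.3 = 4
h=9: Ŝ = 5 + 2.9·9 = 31.1; e = 33.1 − 31.1 = 2
h=13: Ŝ = 5 + 2.9·13 = 42.7; e = 40.7 − 42.7 = -2
|e| > 4.5: h=5 (|e|=5), h=6 (|e|=5) → 2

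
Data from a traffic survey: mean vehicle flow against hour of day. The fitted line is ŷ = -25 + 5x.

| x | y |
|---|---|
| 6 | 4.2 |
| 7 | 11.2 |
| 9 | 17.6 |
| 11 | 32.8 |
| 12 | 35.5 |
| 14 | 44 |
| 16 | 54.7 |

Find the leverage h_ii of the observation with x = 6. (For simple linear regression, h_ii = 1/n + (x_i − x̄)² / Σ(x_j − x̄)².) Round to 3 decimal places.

h = 0.423

x̄ = (6 + 7 + 9 + 11 + 12 + 14 + 16)/7 = 10.7143
Σ(x − x̄)² = 22.2245 + 13.7959 + 2.93878 + 0.0816327 + 1.65306 + 10.7959 + 27.9388 = 79.4286
h = 1/7 + (-4.71429)²/79.4286 = 0.142857 + 0.279805 = 0.423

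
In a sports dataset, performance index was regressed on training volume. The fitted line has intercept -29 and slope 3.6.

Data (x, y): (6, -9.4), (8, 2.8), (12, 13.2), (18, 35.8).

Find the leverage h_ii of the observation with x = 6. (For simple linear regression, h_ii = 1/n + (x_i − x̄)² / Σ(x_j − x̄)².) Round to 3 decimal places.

x̄ = (6 + 8 + 12 + 18)/4 = 11
Σ(x − x̄)² = 25 + 9 + 1 + 49 = 84
h = 1/4 + (-5)²/84 = 0.25 + 0.297619 = 0.548

h = 0.548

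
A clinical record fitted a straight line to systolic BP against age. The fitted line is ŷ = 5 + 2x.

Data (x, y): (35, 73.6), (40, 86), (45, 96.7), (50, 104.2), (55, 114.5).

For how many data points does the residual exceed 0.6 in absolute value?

x=35: ŷ = 5 + 2·35 = 75; e = 73.6 − 75 = -1.4
x=40: ŷ = 5 + 2·40 = 85; e = 86 − 85 = 1
x=45: ŷ = 5 + 2·45 = 95; e = 96.7 − 95 = 1.7
x=50: ŷ = 5 + 2·50 = 105; e = 104.2 − 105 = -0.8
x=55: ŷ = 5 + 2·55 = 115; e = 114.5 − 115 = -0.5
|e| > 0.6: x=35 (|e|=1.4), x=40 (|e|=1), x=45 (|e|=1.7), x=50 (|e|=0.8) → 4

4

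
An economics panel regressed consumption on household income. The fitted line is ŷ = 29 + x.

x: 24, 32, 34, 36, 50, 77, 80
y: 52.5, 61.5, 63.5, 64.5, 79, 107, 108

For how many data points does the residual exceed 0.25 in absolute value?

6

x=24: ŷ = 29 + 24 = 53; e = 52.5 − 53 = -0.5
x=32: ŷ = 29 + 32 = 61; e = 61.5 − 61 = 0.5
x=34: ŷ = 29 + 34 = 63; e = 63.5 − 63 = 0.5
x=36: ŷ = 29 + 36 = 65; e = 64.5 − 65 = -0.5
x=50: ŷ = 29 + 50 = 79; e = 79 − 79 = 0
x=77: ŷ = 29 + 77 = 106; e = 107 − 106 = 1
x=80: ŷ = 29 + 80 = 109; e = 108 − 109 = -1
|e| > 0.25: x=24 (|e|=0.5), x=32 (|e|=0.5), x=34 (|e|=0.5), x=36 (|e|=0.5), x=77 (|e|=1), x=80 (|e|=1) → 6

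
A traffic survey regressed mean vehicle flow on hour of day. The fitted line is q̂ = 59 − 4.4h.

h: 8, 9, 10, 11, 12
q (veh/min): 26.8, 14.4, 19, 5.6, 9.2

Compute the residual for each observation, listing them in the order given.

h=8: q̂ = 59 − 4.4·8 = 23.8; e = 26.8 − 23.8 = 3
h=9: q̂ = 59 − 4.4·9 = 19.4; e = 14.4 − 19.4 = -5
h=10: q̂ = 59 − 4.4·10 = 15; e = 19 − 15 = 4
h=11: q̂ = 59 − 4.4·11 = 10.6; e = 5.6 − 10.6 = -5
h=12: q̂ = 59 − 4.4·12 = 6.2; e = 9.2 − 6.2 = 3

3, -5, 4, -5, 3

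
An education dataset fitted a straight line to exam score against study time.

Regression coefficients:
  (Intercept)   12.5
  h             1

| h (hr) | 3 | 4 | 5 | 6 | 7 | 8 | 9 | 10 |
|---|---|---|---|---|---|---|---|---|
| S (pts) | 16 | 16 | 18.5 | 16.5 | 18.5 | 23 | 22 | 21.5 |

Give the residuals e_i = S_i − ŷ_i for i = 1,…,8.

0.5, -0.5, 1, -2, -1, 2.5, 0.5, -1

h=3: ŷ = 12.5 + 3 = 15.5; e = 16 − 15.5 = 0.5
h=4: ŷ = 12.5 + 4 = 16.5; e = 16 − 16.5 = -0.5
h=5: ŷ = 12.5 + 5 = 17.5; e = 18.5 − 17.5 = 1
h=6: ŷ = 12.5 + 6 = 18.5; e = 16.5 − 18.5 = -2
h=7: ŷ = 12.5 + 7 = 19.5; e = 18.5 − 19.5 = -1
h=8: ŷ = 12.5 + 8 = 20.5; e = 23 − 20.5 = 2.5
h=9: ŷ = 12.5 + 9 = 21.5; e = 22 − 21.5 = 0.5
h=10: ŷ = 12.5 + 10 = 22.5; e = 21.5 − 22.5 = -1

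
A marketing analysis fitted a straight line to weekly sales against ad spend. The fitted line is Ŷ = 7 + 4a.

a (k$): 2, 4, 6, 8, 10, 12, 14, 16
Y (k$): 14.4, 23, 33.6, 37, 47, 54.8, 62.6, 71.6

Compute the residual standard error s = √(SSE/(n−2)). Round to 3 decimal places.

a=2: Ŷ = 7 + 4·2 = 15; r = 14.4 − 15 = -0.6
a=4: Ŷ = 7 + 4·4 = 23; r = 23 − 23 = 0
a=6: Ŷ = 7 + 4·6 = 31; r = 33.6 − 31 = 2.6
a=8: Ŷ = 7 + 4·8 = 39; r = 37 − 39 = -2
a=10: Ŷ = 7 + 4·10 = 47; r = 47 − 47 = 0
a=12: Ŷ = 7 + 4·12 = 55; r = 54.8 − 55 = -0.2
a=14: Ŷ = 7 + 4·14 = 63; r = 62.6 − 63 = -0.4
a=16: Ŷ = 7 + 4·16 = 71; r = 71.6 − 71 = 0.6
SSE = 0.36 + 0 + 6.76 + 4 + 0 + 0.04 + 0.16 + 0.36 = 11.68
s = √(11.68/6) = √1.94667 ≈ 1.395

s = 1.395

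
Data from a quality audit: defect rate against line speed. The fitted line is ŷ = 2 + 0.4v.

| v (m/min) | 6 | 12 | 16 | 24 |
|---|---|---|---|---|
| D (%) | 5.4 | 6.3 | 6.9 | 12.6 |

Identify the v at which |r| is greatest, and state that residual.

v=6: ŷ = 2 + 0.4·6 = 4.4; r = 5.4 − 4.4 = 1
v=12: ŷ = 2 + 0.4·12 = 6.8; r = 6.3 − 6.8 = -0.5
v=16: ŷ = 2 + 0.4·16 = 8.4; r = 6.9 − 8.4 = -1.5
v=24: ŷ = 2 + 0.4·24 = 11.6; r = 12.6 − 11.6 = 1
Largest |r| is 1.5 at v = 16, residual -1.5.

v = 16, r = -1.5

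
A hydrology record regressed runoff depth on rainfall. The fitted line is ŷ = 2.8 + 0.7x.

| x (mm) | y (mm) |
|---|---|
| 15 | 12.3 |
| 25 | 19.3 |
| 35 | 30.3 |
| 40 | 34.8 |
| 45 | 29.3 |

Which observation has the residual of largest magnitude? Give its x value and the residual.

x=15: ŷ = 2.8 + 0.7·15 = 13.3; r = 12.3 − 13.3 = -1
x=25: ŷ = 2.8 + 0.7·25 = 20.3; r = 19.3 − 20.3 = -1
x=35: ŷ = 2.8 + 0.7·35 = 27.3; r = 30.3 − 27.3 = 3
x=40: ŷ = 2.8 + 0.7·40 = 30.8; r = 34.8 − 30.8 = 4
x=45: ŷ = 2.8 + 0.7·45 = 34.3; r = 29.3 − 34.3 = -5
Largest |r| is 5 at x = 45, residual -5.

x = 45, r = -5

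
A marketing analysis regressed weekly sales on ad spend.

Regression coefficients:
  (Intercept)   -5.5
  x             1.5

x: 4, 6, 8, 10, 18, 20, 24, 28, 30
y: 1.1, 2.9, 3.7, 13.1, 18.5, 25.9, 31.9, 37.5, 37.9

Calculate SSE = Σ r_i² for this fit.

x=4: ŷ = -5.5 + 1.5·4 = 0.5; r = 1.1 − 0.5 = 0.6
x=6: ŷ = -5.5 + 1.5·6 = 3.5; r = 2.9 − 3.5 = -0.6
x=8: ŷ = -5.5 + 1.5·8 = 6.5; r = 3.7 − 6.5 = -2.8
x=10: ŷ = -5.5 + 1.5·10 = 9.5; r = 13.1 − 9.5 = 3.6
x=18: ŷ = -5.5 + 1.5·18 = 21.5; r = 18.5 − 21.5 = -3
x=20: ŷ = -5.5 + 1.5·20 = 24.5; r = 25.9 − 24.5 = 1.4
x=24: ŷ = -5.5 + 1.5·24 = 30.5; r = 31.9 − 30.5 = 1.4
x=28: ŷ = -5.5 + 1.5·28 = 36.5; r = 37.5 − 36.5 = 1
x=30: ŷ = -5.5 + 1.5·30 = 39.5; r = 37.9 − 39.5 = -1.6
SSE = 0.36 + 0.36 + 7.84 + 12.96 + 9 + 1.96 + 1.96 + 1 + 2.56 = 38

SSE = 38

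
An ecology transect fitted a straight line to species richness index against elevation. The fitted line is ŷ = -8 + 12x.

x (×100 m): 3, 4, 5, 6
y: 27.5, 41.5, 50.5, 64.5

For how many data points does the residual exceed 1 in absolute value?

2

x=3: ŷ = -8 + 12·3 = 28; r = 27.5 − 28 = -0.5
x=4: ŷ = -8 + 12·4 = 40; r = 41.5 − 40 = 1.5
x=5: ŷ = -8 + 12·5 = 52; r = 50.5 − 52 = -1.5
x=6: ŷ = -8 + 12·6 = 64; r = 64.5 − 64 = 0.5
|r| > 1: x=4 (|r|=1.5), x=5 (|r|=1.5) → 2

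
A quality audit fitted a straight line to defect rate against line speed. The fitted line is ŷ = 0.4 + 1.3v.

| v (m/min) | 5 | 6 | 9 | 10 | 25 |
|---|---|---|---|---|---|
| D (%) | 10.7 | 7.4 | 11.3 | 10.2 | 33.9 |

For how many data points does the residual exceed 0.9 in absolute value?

v=5: ŷ = 0.4 + 1.3·5 = 6.9; e = 10.7 − 6.9 = 3.8
v=6: ŷ = 0.4 + 1.3·6 = 8.2; e = 7.4 − 8.2 = -0.8
v=9: ŷ = 0.4 + 1.3·9 = 12.1; e = 11.3 − 12.1 = -0.8
v=10: ŷ = 0.4 + 1.3·10 = 13.4; e = 10.2 − 13.4 = -3.2
v=25: ŷ = 0.4 + 1.3·25 = 32.9; e = 33.9 − 32.9 = 1
|e| > 0.9: v=5 (|e|=3.8), v=10 (|e|=3.2), v=25 (|e|=1) → 3

3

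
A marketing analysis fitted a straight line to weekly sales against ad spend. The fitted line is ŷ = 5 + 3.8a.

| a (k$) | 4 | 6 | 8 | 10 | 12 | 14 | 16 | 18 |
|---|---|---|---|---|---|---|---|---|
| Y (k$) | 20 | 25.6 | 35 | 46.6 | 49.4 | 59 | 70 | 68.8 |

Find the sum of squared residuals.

a=4: ŷ = 5 + 3.8·4 = 20.2; e = 20 − 20.2 = -0.2
a=6: ŷ = 5 + 3.8·6 = 27.8; e = 25.6 − 27.8 = -2.2
a=8: ŷ = 5 + 3.8·8 = 35.4; e = 35 − 35.4 = -0.4
a=10: ŷ = 5 + 3.8·10 = 43; e = 46.6 − 43 = 3.6
a=12: ŷ = 5 + 3.8·12 = 50.6; e = 49.4 − 50.6 = -1.2
a=14: ŷ = 5 + 3.8·14 = 58.2; e = 59 − 58.2 = 0.8
a=16: ŷ = 5 + 3.8·16 = 65.8; e = 70 − 65.8 = 4.2
a=18: ŷ = 5 + 3.8·18 = 73.4; e = 68.8 − 73.4 = -4.6
SSE = 0.04 + 4.84 + 0.16 + 12.96 + 1.44 + 0.64 + 17.64 + 21.16 = 58.88

SSE = 58.88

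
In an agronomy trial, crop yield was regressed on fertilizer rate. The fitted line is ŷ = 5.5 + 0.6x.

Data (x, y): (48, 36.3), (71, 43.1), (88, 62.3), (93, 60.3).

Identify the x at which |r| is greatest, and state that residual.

x=48: ŷ = 5.5 + 0.6·48 = 34.3; r = 36.3 − 34.3 = 2
x=71: ŷ = 5.5 + 0.6·71 = 48.1; r = 43.1 − 48.1 = -5
x=88: ŷ = 5.5 + 0.6·88 = 58.3; r = 62.3 − 58.3 = 4
x=93: ŷ = 5.5 + 0.6·93 = 61.3; r = 60.3 − 61.3 = -1
Largest |r| is 5 at x = 71, residual -5.

x = 71, r = -5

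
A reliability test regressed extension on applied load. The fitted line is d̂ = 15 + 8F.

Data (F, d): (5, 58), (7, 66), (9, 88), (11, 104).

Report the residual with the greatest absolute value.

r = -5

F=5: d̂ = 15 + 8·5 = 55; r = 58 − 55 = 3
F=7: d̂ = 15 + 8·7 = 71; r = 66 − 71 = -5
F=9: d̂ = 15 + 8·9 = 87; r = 88 − 87 = 1
F=11: d̂ = 15 + 8·11 = 103; r = 104 − 103 = 1
Largest |r| is 5 at F = 7, residual -5.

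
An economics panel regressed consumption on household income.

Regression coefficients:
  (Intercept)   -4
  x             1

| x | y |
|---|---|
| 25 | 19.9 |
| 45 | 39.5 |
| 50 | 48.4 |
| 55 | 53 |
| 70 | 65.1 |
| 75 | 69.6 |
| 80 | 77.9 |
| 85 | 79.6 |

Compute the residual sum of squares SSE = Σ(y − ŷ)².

x=25: ŷ = -4 + 25 = 21; e = 19.9 − 21 = -1.1
x=45: ŷ = -4 + 45 = 41; e = 39.5 − 41 = -1.5
x=50: ŷ = -4 + 50 = 46; e = 48.4 − 46 = 2.4
x=55: ŷ = -4 + 55 = 51; e = 53 − 51 = 2
x=70: ŷ = -4 + 70 = 66; e = 65.1 − 66 = -0.9
x=75: ŷ = -4 + 75 = 71; e = 69.6 − 71 = -1.4
x=80: ŷ = -4 + 80 = 76; e = 77.9 − 76 = 1.9
x=85: ŷ = -4 + 85 = 81; e = 79.6 − 81 = -1.4
SSE = 1.21 + 2.25 + 5.76 + 4 + 0.81 + 1.96 + 3.61 + 1.96 = 21.56

SSE = 21.56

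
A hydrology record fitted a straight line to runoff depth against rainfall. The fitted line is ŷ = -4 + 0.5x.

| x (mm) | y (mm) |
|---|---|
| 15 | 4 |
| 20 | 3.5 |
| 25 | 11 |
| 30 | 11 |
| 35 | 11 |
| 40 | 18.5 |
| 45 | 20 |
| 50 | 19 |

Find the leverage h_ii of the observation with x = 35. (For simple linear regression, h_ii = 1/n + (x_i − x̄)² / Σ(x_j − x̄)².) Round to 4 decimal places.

x̄ = (15 + 20 + 25 + 30 + 35 + 40 + 45 + 50)/8 = 32.5
Σ(x − x̄)² = 306.25 + 156.25 + 56.25 + 6.25 + 6.25 + 56.25 + 156.25 + 306.25 = 1050
h = 1/8 + (2.5)²/1050 = 0.125 + 0.00595238 = 0.1310

h = 0.1310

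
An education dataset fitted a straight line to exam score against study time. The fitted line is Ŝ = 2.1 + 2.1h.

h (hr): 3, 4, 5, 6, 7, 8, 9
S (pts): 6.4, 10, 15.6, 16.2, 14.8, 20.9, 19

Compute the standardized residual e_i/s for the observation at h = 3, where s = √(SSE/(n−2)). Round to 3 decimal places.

-0.853

h=3: Ŝ = 2.1 + 2.1·3 = 8.4; e = 6.4 − 8.4 = -2
h=4: Ŝ = 2.1 + 2.1·4 = 10.5; e = 10 − 10.5 = -0.5
h=5: Ŝ = 2.1 + 2.1·5 = 12.6; e = 15.6 − 12.6 = 3
h=6: Ŝ = 2.1 + 2.1·6 = 14.7; e = 16.2 − 14.7 = 1.5
h=7: Ŝ = 2.1 + 2.1·7 = 16.8; e = 14.8 − 16.8 = -2
h=8: Ŝ = 2.1 + 2.1·8 = 18.9; e = 20.9 − 18.9 = 2
h=9: Ŝ = 2.1 + 2.1·9 = 21; e = 19 − 21 = -2
SSE = 4 + 0.25 + 9 + 2.25 + 4 + 4 + 4 = 27.5
s = √(27.5/5) = 2.34521
e/s = -2 / 2.34521 = -0.853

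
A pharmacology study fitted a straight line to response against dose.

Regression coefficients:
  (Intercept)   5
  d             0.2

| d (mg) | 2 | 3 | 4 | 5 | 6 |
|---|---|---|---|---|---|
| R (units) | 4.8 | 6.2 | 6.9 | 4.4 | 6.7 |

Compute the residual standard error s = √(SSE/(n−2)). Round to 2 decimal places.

s = 1.26

d=2: R̂ = 5 + 0.2·2 = 5.4; e = 4.8 − 5.4 = -0.6
d=3: R̂ = 5 + 0.2·3 = 5.6; e = 6.2 − 5.6 = 0.6
d=4: R̂ = 5 + 0.2·4 = 5.8; e = 6.9 − 5.8 = 1.1
d=5: R̂ = 5 + 0.2·5 = 6; e = 4.4 − 6 = -1.6
d=6: R̂ = 5 + 0.2·6 = 6.2; e = 6.7 − 6.2 = 0.5
SSE = 0.36 + 0.36 + 1.21 + 2.56 + 0.25 = 4.74
s = √(4.74/3) = √1.58 ≈ 1.26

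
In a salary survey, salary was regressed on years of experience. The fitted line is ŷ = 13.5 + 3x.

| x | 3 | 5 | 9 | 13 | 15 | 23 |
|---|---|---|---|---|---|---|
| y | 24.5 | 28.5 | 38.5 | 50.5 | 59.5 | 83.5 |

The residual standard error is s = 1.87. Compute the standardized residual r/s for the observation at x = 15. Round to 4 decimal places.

ŷ = 13.5 + 3·15 = 58.5
r = 59.5 − 58.5 = 1
r/s = 1 / 1.87 = 0.5348

0.5348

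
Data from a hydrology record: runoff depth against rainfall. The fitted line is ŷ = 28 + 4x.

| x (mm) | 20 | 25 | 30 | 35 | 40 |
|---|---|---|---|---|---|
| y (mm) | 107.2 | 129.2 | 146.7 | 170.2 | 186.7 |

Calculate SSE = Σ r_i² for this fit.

SSE = 10.3

x=20: ŷ = 28 + 4·20 = 108; r = 107.2 − 108 = -0.8
x=25: ŷ = 28 + 4·25 = 128; r = 129.2 − 128 = 1.2
x=30: ŷ = 28 + 4·30 = 148; r = 146.7 − 148 = -1.3
x=35: ŷ = 28 + 4·35 = 168; r = 170.2 − 168 = 2.2
x=40: ŷ = 28 + 4·40 = 188; r = 186.7 − 188 = -1.3
SSE = 0.64 + 1.44 + 1.69 + 4.84 + 1.69 = 10.3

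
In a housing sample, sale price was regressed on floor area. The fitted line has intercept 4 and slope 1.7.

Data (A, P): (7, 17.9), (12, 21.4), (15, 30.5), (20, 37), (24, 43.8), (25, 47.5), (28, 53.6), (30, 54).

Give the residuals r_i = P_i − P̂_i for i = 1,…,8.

2, -3, 1, -1, -1, 1, 2, -1

A=7: P̂ = 4 + 1.7·7 = 15.9; r = 17.9 − 15.9 = 2
A=12: P̂ = 4 + 1.7·12 = 24.4; r = 21.4 − 24.4 = -3
A=15: P̂ = 4 + 1.7·15 = 29.5; r = 30.5 − 29.5 = 1
A=20: P̂ = 4 + 1.7·20 = 38; r = 37 − 38 = -1
A=24: P̂ = 4 + 1.7·24 = 44.8; r = 43.8 − 44.8 = -1
A=25: P̂ = 4 + 1.7·25 = 46.5; r = 47.5 − 46.5 = 1
A=28: P̂ = 4 + 1.7·28 = 51.6; r = 53.6 − 51.6 = 2
A=30: P̂ = 4 + 1.7·30 = 55; r = 54 − 55 = -1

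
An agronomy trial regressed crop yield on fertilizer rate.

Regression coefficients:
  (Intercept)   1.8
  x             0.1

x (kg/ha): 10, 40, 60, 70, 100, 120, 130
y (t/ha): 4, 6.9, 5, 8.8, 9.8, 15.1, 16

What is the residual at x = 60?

ŷ = 1.8 + 0.1·60 = 7.8
e = 5 − 7.8 = -2.8

e = -2.8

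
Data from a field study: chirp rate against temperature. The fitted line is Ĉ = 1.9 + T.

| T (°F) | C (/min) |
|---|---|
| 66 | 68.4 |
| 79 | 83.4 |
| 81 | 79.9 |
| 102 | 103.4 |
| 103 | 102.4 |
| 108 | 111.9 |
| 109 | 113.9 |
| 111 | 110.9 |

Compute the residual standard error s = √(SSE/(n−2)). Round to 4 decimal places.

T=66: Ĉ = 1.9 + 66 = 67.9; r = 68.4 − 67.9 = 0.5
T=79: Ĉ = 1.9 + 79 = 80.9; r = 83.4 − 80.9 = 2.5
T=81: Ĉ = 1.9 + 81 = 82.9; r = 79.9 − 82.9 = -3
T=102: Ĉ = 1.9 + 102 = 103.9; r = 103.4 − 103.9 = -0.5
T=103: Ĉ = 1.9 + 103 = 104.9; r = 102.4 − 104.9 = -2.5
T=108: Ĉ = 1.9 + 108 = 109.9; r = 111.9 − 109.9 = 2
T=109: Ĉ = 1.9 + 109 = 110.9; r = 113.9 − 110.9 = 3
T=111: Ĉ = 1.9 + 111 = 112.9; r = 110.9 − 112.9 = -2
SSE = 0.25 + 6.25 + 9 + 0.25 + 6.25 + 4 + 9 + 4 = 39
s = √(39/6) = √6.5 ≈ 2.5495

s = 2.5495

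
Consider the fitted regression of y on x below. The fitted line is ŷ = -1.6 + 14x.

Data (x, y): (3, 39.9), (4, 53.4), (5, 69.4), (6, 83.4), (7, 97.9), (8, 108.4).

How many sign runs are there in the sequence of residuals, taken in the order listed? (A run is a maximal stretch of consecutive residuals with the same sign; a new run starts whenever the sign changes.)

x=3: ŷ = -1.6 + 14·3 = 40.4; e = 39.9 − 40.4 = -0.5
x=4: ŷ = -1.6 + 14·4 = 54.4; e = 53.4 − 54.4 = -1
x=5: ŷ = -1.6 + 14·5 = 68.4; e = 69.4 − 68.4 = 1
x=6: ŷ = -1.6 + 14·6 = 82.4; e = 83.4 − 82.4 = 1
x=7: ŷ = -1.6 + 14·7 = 96.4; e = 97.9 − 96.4 = 1.5
x=8: ŷ = -1.6 + 14·8 = 110.4; e = 108.4 − 110.4 = -2
Signs: − − + + + −
Runs: −×2, +×3, −×1 → 3

3 runs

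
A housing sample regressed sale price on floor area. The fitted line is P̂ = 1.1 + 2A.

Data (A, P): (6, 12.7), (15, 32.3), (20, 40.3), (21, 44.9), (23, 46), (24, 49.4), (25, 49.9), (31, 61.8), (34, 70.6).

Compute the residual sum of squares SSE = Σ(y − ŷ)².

SSE = 12.16

A=6: P̂ = 1.1 + 2·6 = 13.1; r = 12.7 − 13.1 = -0.4
A=15: P̂ = 1.1 + 2·15 = 31.1; r = 32.3 − 31.1 = 1.2
A=20: P̂ = 1.1 + 2·20 = 41.1; r = 40.3 − 41.1 = -0.8
A=21: P̂ = 1.1 + 2·21 = 43.1; r = 44.9 − 43.1 = 1.8
A=23: P̂ = 1.1 + 2·23 = 47.1; r = 46 − 47.1 = -1.1
A=24: P̂ = 1.1 + 2·24 = 49.1; r = 49.4 − 49.1 = 0.3
A=25: P̂ = 1.1 + 2·25 = 51.1; r = 49.9 − 51.1 = -1.2
A=31: P̂ = 1.1 + 2·31 = 63.1; r = 61.8 − 63.1 = -1.3
A=34: P̂ = 1.1 + 2·34 = 69.1; r = 70.6 − 69.1 = 1.5
SSE = 0.16 + 1.44 + 0.64 + 3.24 + 1.21 + 0.09 + 1.44 + 1.69 + 2.25 = 12.16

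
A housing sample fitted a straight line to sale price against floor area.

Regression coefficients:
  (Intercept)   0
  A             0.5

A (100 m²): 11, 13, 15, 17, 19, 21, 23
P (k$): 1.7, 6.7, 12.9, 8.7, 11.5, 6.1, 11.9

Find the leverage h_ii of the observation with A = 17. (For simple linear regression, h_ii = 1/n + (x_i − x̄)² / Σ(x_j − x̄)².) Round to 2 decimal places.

h = 0.14

Ā = (11 + 13 + 15 + 17 + 19 + 21 + 23)/7 = 17
Σ(A − Ā)² = 36 + 16 + 4 + 0 + 4 + 16 + 36 = 112
h = 1/7 + (0)²/112 = 0.142857 + 0 = 0.14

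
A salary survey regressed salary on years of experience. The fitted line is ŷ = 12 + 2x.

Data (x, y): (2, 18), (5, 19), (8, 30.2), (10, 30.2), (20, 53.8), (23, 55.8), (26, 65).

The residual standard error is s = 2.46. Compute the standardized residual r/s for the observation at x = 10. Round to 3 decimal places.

ŷ = 12 + 2·10 = 32
r = 30.2 − 32 = -1.8
r/s = -1.8 / 2.46 = -0.732

-0.732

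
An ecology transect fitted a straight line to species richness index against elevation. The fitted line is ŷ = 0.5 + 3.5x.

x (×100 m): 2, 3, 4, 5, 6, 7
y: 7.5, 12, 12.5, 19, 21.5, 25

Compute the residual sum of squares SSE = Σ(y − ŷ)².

x=2: ŷ = 0.5 + 3.5·2 = 7.5; r = 7.5 − 7.5 = 0
x=3: ŷ = 0.5 + 3.5·3 = 11; r = 12 − 11 = 1
x=4: ŷ = 0.5 + 3.5·4 = 14.5; r = 12.5 − 14.5 = -2
x=5: ŷ = 0.5 + 3.5·5 = 18; r = 19 − 18 = 1
x=6: ŷ = 0.5 + 3.5·6 = 21.5; r = 21.5 − 21.5 = 0
x=7: ŷ = 0.5 + 3.5·7 = 25; r = 25 − 25 = 0
SSE = 0 + 1 + 4 + 1 + 0 + 0 = 6

SSE = 6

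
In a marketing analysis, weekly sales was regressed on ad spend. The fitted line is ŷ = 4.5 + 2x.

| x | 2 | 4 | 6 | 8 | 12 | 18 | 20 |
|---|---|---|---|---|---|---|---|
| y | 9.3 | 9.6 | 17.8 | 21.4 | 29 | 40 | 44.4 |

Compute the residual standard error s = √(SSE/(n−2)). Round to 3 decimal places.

x=2: ŷ = 4.5 + 2·2 = 8.5; r = 9.3 − 8.5 = 0.8
x=4: ŷ = 4.5 + 2·4 = 12.5; r = 9.6 − 12.5 = -2.9
x=6: ŷ = 4.5 + 2·6 = 16.5; r = 17.8 − 16.5 = 1.3
x=8: ŷ = 4.5 + 2·8 = 20.5; r = 21.4 − 20.5 = 0.9
x=12: ŷ = 4.5 + 2·12 = 28.5; r = 29 − 28.5 = 0.5
x=18: ŷ = 4.5 + 2·18 = 40.5; r = 40 − 40.5 = -0.5
x=20: ŷ = 4.5 + 2·20 = 44.5; r = 44.4 − 44.5 = -0.1
SSE = 0.64 + 8.41 + 1.69 + 0.81 + 0.25 + 0.25 + 0.01 = 12.06
s = √(12.06/5) = √2.412 ≈ 1.553

s = 1.553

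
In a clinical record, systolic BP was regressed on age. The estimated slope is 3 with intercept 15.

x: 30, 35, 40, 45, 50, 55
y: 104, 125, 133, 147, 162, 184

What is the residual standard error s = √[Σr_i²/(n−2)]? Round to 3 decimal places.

s = 4.000

x=30: ŷ = 15 + 3·30 = 105; r = 104 − 105 = -1
x=35: ŷ = 15 + 3·35 = 120; r = 125 − 120 = 5
x=40: ŷ = 15 + 3·40 = 135; r = 133 − 135 = -2
x=45: ŷ = 15 + 3·45 = 150; r = 147 − 150 = -3
x=50: ŷ = 15 + 3·50 = 165; r = 162 − 165 = -3
x=55: ŷ = 15 + 3·55 = 180; r = 184 − 180 = 4
SSE = 1 + 25 + 4 + 9 + 9 + 16 = 64
s = √(64/4) = √16 ≈ 4.000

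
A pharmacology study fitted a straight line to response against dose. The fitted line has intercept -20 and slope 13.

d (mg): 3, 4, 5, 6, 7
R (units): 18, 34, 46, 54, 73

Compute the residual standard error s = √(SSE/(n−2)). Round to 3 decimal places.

d=3: R̂ = -20 + 13·3 = 19; e = 18 − 19 = -1
d=4: R̂ = -20 + 13·4 = 32; e = 34 − 32 = 2
d=5: R̂ = -20 + 13·5 = 45; e = 46 − 45 = 1
d=6: R̂ = -20 + 13·6 = 58; e = 54 − 58 = -4
d=7: R̂ = -20 + 13·7 = 71; e = 73 − 71 = 2
SSE = 1 + 4 + 1 + 16 + 4 = 26
s = √(26/3) = √8.66667 ≈ 2.944

s = 2.944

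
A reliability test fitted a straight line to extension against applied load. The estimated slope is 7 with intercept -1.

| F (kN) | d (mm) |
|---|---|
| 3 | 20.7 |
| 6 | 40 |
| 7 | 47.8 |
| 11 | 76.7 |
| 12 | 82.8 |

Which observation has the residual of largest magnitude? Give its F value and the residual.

F=3: d̂ = -1 + 7·3 = 20; e = 20.7 − 20 = 0.7
F=6: d̂ = -1 + 7·6 = 41; e = 40 − 41 = -1
F=7: d̂ = -1 + 7·7 = 48; e = 47.8 − 48 = -0.2
F=11: d̂ = -1 + 7·11 = 76; e = 76.7 − 76 = 0.7
F=12: d̂ = -1 + 7·12 = 83; e = 82.8 − 83 = -0.2
Largest |e| is 1 at F = 6, residual -1.

F = 6, e = -1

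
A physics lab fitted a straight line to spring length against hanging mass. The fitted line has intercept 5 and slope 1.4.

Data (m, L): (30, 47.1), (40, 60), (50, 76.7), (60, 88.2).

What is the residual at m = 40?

L̂ = 5 + 1.4·40 = 61
r = 60 − 61 = -1

r = -1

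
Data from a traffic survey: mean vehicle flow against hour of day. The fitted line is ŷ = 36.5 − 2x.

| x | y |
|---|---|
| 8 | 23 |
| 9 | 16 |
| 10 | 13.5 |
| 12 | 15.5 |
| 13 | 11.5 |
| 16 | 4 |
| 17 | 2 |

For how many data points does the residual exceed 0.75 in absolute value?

x=8: ŷ = 36.5 − 2·8 = 20.5; r = 23 − 20.5 = 2.5
x=9: ŷ = 36.5 − 2·9 = 18.5; r = 16 − 18.5 = -2.5
x=10: ŷ = 36.5 − 2·10 = 16.5; r = 13.5 − 16.5 = -3
x=12: ŷ = 36.5 − 2·12 = 12.5; r = 15.5 − 12.5 = 3
x=13: ŷ = 36.5 − 2·13 = 10.5; r = 11.5 − 10.5 = 1
x=16: ŷ = 36.5 − 2·16 = 4.5; r = 4 − 4.5 = -0.5
x=17: ŷ = 36.5 − 2·17 = 2.5; r = 2 − 2.5 = -0.5
|r| > 0.75: x=8 (|r|=2.5), x=9 (|r|=2.5), x=10 (|r|=3), x=12 (|r|=3), x=13 (|r|=1) → 5

5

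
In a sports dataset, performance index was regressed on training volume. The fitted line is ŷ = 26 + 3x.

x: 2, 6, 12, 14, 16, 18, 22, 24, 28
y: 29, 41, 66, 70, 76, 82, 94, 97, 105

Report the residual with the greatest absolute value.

r = -5

x=2: ŷ = 26 + 3·2 = 32; r = 29 − 32 = -3
x=6: ŷ = 26 + 3·6 = 44; r = 41 − 44 = -3
x=12: ŷ = 26 + 3·12 = 62; r = 66 − 62 = 4
x=14: ŷ = 26 + 3·14 = 68; r = 70 − 68 = 2
x=16: ŷ = 26 + 3·16 = 74; r = 76 − 74 = 2
x=18: ŷ = 26 + 3·18 = 80; r = 82 − 80 = 2
x=22: ŷ = 26 + 3·22 = 92; r = 94 − 92 = 2
x=24: ŷ = 26 + 3·24 = 98; r = 97 − 98 = -1
x=28: ŷ = 26 + 3·28 = 110; r = 105 − 110 = -5
Largest |r| is 5 at x = 28, residual -5.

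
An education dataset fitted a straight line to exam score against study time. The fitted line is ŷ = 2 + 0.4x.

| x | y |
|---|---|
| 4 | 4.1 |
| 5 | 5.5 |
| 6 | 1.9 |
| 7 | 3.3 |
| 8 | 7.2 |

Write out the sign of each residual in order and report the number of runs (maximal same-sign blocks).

3 runs

x=4: ŷ = 2 + 0.4·4 = 3.6; r = 4.1 − 3.6 = 0.5
x=5: ŷ = 2 + 0.4·5 = 4; r = 5.5 − 4 = 1.5
x=6: ŷ = 2 + 0.4·6 = 4.4; r = 1.9 − 4.4 = -2.5
x=7: ŷ = 2 + 0.4·7 = 4.8; r = 3.3 − 4.8 = -1.5
x=8: ŷ = 2 + 0.4·8 = 5.2; r = 7.2 − 5.2 = 2
Signs: + + − − +
Runs: +×2, −×2, +×1 → 3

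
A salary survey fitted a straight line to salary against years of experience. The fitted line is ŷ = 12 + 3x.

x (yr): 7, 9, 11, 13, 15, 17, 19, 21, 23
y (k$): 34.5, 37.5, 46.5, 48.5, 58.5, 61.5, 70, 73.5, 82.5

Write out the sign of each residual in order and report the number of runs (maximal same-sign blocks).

9 runs

x=7: ŷ = 12 + 3·7 = 33; r = 34.5 − 33 = 1.5
x=9: ŷ = 12 + 3·9 = 39; r = 37.5 − 39 = -1.5
x=11: ŷ = 12 + 3·11 = 45; r = 46.5 − 45 = 1.5
x=13: ŷ = 12 + 3·13 = 51; r = 48.5 − 51 = -2.5
x=15: ŷ = 12 + 3·15 = 57; r = 58.5 − 57 = 1.5
x=17: ŷ = 12 + 3·17 = 63; r = 61.5 − 63 = -1.5
x=19: ŷ = 12 + 3·19 = 69; r = 70 − 69 = 1
x=21: ŷ = 12 + 3·21 = 75; r = 73.5 − 75 = -1.5
x=23: ŷ = 12 + 3·23 = 81; r = 82.5 − 81 = 1.5
Signs: + − + − + − + − +
Runs: +×1, −×1, +×1, −×1, +×1, −×1, +×1, −×1, +×1 → 9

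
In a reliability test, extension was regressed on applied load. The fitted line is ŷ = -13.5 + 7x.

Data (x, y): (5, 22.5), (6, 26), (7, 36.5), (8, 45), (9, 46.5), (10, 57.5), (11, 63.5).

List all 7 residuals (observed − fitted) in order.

x=5: ŷ = -13.5 + 7·5 = 21.5; r = 22.5 − 21.5 = 1
x=6: ŷ = -13.5 + 7·6 = 28.5; r = 26 − 28.5 = -2.5
x=7: ŷ = -13.5 + 7·7 = 35.5; r = 36.5 − 35.5 = 1
x=8: ŷ = -13.5 + 7·8 = 42.5; r = 45 − 42.5 = 2.5
x=9: ŷ = -13.5 + 7·9 = 49.5; r = 46.5 − 49.5 = -3
x=10: ŷ = -13.5 + 7·10 = 56.5; r = 57.5 − 56.5 = 1
x=11: ŷ = -13.5 + 7·11 = 63.5; r = 63.5 − 63.5 = 0

1, -2.5, 1, 2.5, -3, 1, 0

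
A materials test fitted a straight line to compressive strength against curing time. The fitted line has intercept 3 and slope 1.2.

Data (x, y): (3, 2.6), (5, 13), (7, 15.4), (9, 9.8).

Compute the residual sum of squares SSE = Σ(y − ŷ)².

SSE = 64

x=3: ŷ = 3 + 1.2·3 = 6.6; e = 2.6 − 6.6 = -4
x=5: ŷ = 3 + 1.2·5 = 9; e = 13 − 9 = 4
x=7: ŷ = 3 + 1.2·7 = 11.4; e = 15.4 − 11.4 = 4
x=9: ŷ = 3 + 1.2·9 = 13.8; e = 9.8 − 13.8 = -4
SSE = 16 + 16 + 16 + 16 = 64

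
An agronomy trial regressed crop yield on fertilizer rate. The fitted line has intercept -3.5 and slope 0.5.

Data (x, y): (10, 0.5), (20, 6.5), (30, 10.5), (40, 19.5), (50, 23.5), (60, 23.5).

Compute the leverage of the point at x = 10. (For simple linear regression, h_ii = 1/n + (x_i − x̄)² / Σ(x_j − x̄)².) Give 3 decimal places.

x̄ = (10 + 20 + 30 + 40 + 50 + 60)/6 = 35
Σ(x − x̄)² = 625 + 225 + 25 + 25 + 225 + 625 = 1750
h = 1/6 + (-25)²/1750 = 0.166667 + 0.357143 = 0.524

h = 0.524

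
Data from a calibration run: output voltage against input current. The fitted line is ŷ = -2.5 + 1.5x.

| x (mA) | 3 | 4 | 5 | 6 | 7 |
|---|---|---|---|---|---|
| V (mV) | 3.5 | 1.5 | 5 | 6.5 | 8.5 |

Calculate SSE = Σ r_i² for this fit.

SSE = 6.5

x=3: ŷ = -2.5 + 1.5·3 = 2; r = 3.5 − 2 = 1.5
x=4: ŷ = -2.5 + 1.5·4 = 3.5; r = 1.5 − 3.5 = -2
x=5: ŷ = -2.5 + 1.5·5 = 5; r = 5 − 5 = 0
x=6: ŷ = -2.5 + 1.5·6 = 6.5; r = 6.5 − 6.5 = 0
x=7: ŷ = -2.5 + 1.5·7 = 8; r = 8.5 − 8 = 0.5
SSE = 2.25 + 4 + 0 + 0 + 0.25 = 6.5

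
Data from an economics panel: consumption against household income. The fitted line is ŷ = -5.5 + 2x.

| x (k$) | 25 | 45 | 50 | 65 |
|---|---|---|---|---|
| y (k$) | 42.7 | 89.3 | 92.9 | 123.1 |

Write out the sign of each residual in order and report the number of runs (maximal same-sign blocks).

x=25: ŷ = -5.5 + 2·25 = 44.5; r = 42.7 − 44.5 = -1.8
x=45: ŷ = -5.5 + 2·45 = 84.5; r = 89.3 − 84.5 = 4.8
x=50: ŷ = -5.5 + 2·50 = 94.5; r = 92.9 − 94.5 = -1.6
x=65: ŷ = -5.5 + 2·65 = 124.5; r = 123.1 − 124.5 = -1.4
Signs: − + − −
Runs: −×1, +×1, −×2 → 3

3 runs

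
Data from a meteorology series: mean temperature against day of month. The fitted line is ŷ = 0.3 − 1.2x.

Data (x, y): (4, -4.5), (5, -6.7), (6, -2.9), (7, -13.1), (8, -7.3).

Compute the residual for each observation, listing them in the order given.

x=4: ŷ = 0.3 − 1.2·4 = -4.5; e = -4.5 − (-4.5) = 0
x=5: ŷ = 0.3 − 1.2·5 = -5.7; e = -6.7 − (-5.7) = -1
x=6: ŷ = 0.3 − 1.2·6 = -6.9; e = -2.9 − (-6.9) = 4
x=7: ŷ = 0.3 − 1.2·7 = -8.1; e = -13.1 − (-8.1) = -5
x=8: ŷ = 0.3 − 1.2·8 = -9.3; e = -7.3 − (-9.3) = 2

0, -1, 4, -5, 2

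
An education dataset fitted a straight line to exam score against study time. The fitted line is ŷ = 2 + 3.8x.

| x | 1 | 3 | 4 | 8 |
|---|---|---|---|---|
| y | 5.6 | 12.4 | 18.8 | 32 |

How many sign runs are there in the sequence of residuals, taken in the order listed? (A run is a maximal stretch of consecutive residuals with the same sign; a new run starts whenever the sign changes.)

3 runs

x=1: ŷ = 2 + 3.8·1 = 5.8; r = 5.6 − 5.8 = -0.2
x=3: ŷ = 2 + 3.8·3 = 13.4; r = 12.4 − 13.4 = -1
x=4: ŷ = 2 + 3.8·4 = 17.2; r = 18.8 − 17.2 = 1.6
x=8: ŷ = 2 + 3.8·8 = 32.4; r = 32 − 32.4 = -0.4
Signs: − − + −
Runs: −×2, +×1, −×1 → 3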